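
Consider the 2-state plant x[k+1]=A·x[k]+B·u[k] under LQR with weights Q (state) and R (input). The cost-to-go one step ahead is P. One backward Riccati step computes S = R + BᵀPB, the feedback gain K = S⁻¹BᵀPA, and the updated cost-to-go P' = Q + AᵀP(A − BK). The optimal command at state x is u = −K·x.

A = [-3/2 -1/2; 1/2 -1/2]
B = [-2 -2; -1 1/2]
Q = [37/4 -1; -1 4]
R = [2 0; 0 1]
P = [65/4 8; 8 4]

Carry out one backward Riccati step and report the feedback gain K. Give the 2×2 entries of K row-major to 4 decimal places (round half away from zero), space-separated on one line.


0.2358 0.1604 0.3726 0.1934

BᵀP = [-40.5000 -20.0000; -28.5000 -14.0000]
S = R + BᵀPB = [2 0; 0 1] + [101.0000 71.0000; 71.0000 50.0000] = [103.0000 71.0000; 71.0000 51.0000]
BᵀPA = [50.7500 30.2500; 35.7500 21.2500]
K = S⁻¹·BᵀPA = [0.2358 0.1604; 0.3726 0.1934]
A−BK = [-0.2830 0.2075; 0.5495 -0.4363]
AᵀP(A−BK) = [0.2712 0.1344; 0.1344 0.1014]
P' = Q + AᵀP(A−BK) = [9.5212 -0.8656; -0.8656 4.1014]
tr(P') = 13.6226


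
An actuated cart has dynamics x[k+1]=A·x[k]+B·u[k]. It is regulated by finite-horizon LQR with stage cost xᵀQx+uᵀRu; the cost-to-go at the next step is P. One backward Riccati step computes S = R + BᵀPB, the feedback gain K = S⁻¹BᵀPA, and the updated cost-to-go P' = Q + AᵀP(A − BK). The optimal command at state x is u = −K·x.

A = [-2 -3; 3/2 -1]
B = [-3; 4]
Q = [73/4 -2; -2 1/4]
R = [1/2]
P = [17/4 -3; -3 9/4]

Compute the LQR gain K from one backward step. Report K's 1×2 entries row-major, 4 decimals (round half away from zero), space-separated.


0.5213 0.3833

BᵀP = [-24.7500 18.0000]
S = R + BᵀPB = [1/2] + [146.2500] = [146.7500]
BᵀPA = [76.5000 56.2500]
K = S⁻¹·BᵀPA = [0.5213 0.3833]
A−BK = [-0.4361 -1.8501; -0.5852 -2.5332]
AᵀP(A−BK) = [0.1835 0.3022; 0.3022 0.9391]
P' = Q + AᵀP(A−BK) = [18.4335 -1.6978; -1.6978 1.1891]
tr(P') = 19.6226


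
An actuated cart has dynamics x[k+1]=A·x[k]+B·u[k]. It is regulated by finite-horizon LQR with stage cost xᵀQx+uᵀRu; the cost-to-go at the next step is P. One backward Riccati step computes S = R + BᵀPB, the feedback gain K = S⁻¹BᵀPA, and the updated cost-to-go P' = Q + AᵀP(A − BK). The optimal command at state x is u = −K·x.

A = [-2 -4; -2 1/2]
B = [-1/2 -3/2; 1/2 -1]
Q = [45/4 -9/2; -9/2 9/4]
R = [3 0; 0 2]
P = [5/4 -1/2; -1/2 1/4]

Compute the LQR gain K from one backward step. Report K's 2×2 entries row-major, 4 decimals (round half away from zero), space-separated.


0.1597 0.6436 0.4492 1.4447

BᵀP = [-0.8750 0.3750; -1.3750 0.5000]
S = R + BᵀPB = [3 0; 0 2] + [0.6250 0.9375; 0.9375 1.5625] = [3.6250 0.9375; 0.9375 3.5625]
BᵀPA = [1.0000 3.6875; 1.7500 5.7500]
K = S⁻¹·BᵀPA = [0.1597 0.6436; 0.4492 1.4447]
A−BK = [-1.2463 -1.5112; -1.6306 1.6228]
AᵀP(A−BK) = [1.0542 3.0782; 3.0782 11.3823]
P' = Q + AᵀP(A−BK) = [12.3042 -1.4218; -1.4218 13.6323]
tr(P') = 25.9365


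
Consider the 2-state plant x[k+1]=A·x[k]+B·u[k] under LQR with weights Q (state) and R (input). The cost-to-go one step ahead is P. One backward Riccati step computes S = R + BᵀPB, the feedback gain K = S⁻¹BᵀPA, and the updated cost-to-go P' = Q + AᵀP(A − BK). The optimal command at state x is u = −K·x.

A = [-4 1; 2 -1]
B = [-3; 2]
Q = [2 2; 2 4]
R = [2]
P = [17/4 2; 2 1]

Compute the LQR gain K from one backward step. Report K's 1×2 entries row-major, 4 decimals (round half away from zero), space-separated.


BᵀP = [-8.7500 -4.0000]
S = R + BᵀPB = [2] + [18.2500] = [20.2500]
BᵀPA = [27.0000 -4.7500]
K = S⁻¹·BᵀPA = [1.3333 -0.2346]
A−BK = [0.0000 0.2963; -0.6667 -0.5309]
AᵀP(A−BK) = [4.0000 -0.6667; -0.6667 0.1358]
P' = Q + AᵀP(A−BK) = [6.0000 1.3333; 1.3333 4.1358]
tr(P') = 10.1358

1.3333 -0.2346


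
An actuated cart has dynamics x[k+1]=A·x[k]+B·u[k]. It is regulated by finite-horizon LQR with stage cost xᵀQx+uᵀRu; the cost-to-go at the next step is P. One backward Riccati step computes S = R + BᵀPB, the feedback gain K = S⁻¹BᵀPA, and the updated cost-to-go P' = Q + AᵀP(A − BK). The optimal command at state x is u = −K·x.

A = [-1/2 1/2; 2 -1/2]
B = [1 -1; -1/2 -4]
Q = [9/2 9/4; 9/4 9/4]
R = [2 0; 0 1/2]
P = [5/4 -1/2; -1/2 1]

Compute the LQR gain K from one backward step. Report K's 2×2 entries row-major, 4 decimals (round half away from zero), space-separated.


-0.3974 0.2436 -0.4641 0.1103

BᵀP = [1.5000 -1.0000; 0.7500 -3.5000]
S = R + BᵀPB = [2 0; 0 1/2] + [2.0000 2.5000; 2.5000 13.2500] = [4.0000 2.5000; 2.5000 13.7500]
BᵀPA = [-2.7500 1.2500; -7.3750 2.1250]
K = S⁻¹·BᵀPA = [-0.3974 0.2436; -0.4641 0.1103]
A−BK = [-0.5667 0.3667; -0.0551 0.0628]
AᵀP(A−BK) = [0.7968 -0.4545; -0.4545 0.2737]
P' = Q + AᵀP(A−BK) = [5.2968 1.7955; 1.7955 2.5237]
tr(P') = 7.8205


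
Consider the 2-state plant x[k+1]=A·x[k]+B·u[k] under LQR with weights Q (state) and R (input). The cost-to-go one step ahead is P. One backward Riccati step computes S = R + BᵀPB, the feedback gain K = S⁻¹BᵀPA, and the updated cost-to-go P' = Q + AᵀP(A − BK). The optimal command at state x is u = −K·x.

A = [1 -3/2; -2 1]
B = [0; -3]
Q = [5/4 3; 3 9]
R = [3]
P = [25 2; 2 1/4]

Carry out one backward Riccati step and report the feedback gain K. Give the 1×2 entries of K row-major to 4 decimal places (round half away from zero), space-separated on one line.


BᵀP = [-6.0000 -0.7500]
S = R + BᵀPB = [3] + [2.2500] = [5.2500]
BᵀPA = [-4.5000 8.2500]
K = S⁻¹·BᵀPA = [-0.8571 1.5714]
A−BK = [1.0000 -1.5000; -4.5714 5.7143]
AᵀP(A−BK) = [14.1429 -22.9286; -22.9286 37.5357]
P' = Q + AᵀP(A−BK) = [15.3929 -19.9286; -19.9286 46.5357]
tr(P') = 61.9286

-0.8571 1.5714


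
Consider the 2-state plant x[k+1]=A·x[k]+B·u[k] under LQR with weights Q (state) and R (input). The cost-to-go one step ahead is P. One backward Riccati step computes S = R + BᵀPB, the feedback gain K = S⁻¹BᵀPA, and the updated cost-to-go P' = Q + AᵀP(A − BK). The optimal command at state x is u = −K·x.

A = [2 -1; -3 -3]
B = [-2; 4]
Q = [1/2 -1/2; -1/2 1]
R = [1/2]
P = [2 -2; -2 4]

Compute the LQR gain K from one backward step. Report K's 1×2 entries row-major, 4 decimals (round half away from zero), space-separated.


-0.8038 -0.4593

BᵀP = [-12.0000 20.0000]
S = R + BᵀPB = [1/2] + [104.0000] = [104.5000]
BᵀPA = [-84.0000 -48.0000]
K = S⁻¹·BᵀPA = [-0.8038 -0.4593]
A−BK = [0.3923 -1.9187; 0.2153 -1.1627]
AᵀP(A−BK) = [0.4785 -0.5837; -0.5837 3.9522]
P' = Q + AᵀP(A−BK) = [0.9785 -1.0837; -1.0837 4.9522]
tr(P') = 5.9306


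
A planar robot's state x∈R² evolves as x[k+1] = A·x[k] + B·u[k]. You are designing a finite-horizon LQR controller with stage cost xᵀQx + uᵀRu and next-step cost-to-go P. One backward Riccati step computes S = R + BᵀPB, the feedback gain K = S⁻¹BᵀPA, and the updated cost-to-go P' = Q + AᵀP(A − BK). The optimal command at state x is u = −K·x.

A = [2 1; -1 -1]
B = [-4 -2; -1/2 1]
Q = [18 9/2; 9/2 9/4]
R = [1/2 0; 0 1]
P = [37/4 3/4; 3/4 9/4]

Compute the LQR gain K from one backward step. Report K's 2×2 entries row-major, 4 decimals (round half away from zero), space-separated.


BᵀP = [-37.3750 -4.1250; -17.7500 0.7500]
S = R + BᵀPB = [1/2 0; 0 1] + [151.5625 70.6250; 70.6250 36.2500] = [152.0625 70.6250; 70.6250 37.2500]
BᵀPA = [-70.6250 -33.2500; -36.2500 -18.5000]
K = S⁻¹·BᵀPA = [-0.1044 0.1005; -0.7752 -0.6872]
A−BK = [0.0320 0.0276; -0.2770 -0.2625]
AᵀP(A−BK) = [0.7752 0.6872; 0.6872 0.6286]
P' = Q + AᵀP(A−BK) = [18.7752 5.1872; 5.1872 2.8786]
tr(P') = 21.6538

-0.1044 0.1005 -0.7752 -0.6872


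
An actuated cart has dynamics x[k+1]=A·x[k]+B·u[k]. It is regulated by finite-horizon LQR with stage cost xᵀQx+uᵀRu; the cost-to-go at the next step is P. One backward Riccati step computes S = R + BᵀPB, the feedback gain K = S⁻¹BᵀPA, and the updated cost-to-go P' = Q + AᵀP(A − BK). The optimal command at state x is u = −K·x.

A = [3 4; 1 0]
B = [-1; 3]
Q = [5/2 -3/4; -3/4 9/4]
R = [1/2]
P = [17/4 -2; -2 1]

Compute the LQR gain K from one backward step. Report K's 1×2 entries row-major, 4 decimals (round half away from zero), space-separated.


-1.0000 -1.5922

BᵀP = [-10.2500 5.0000]
S = R + BᵀPB = [1/2] + [25.2500] = [25.7500]
BᵀPA = [-25.7500 -41.0000]
K = S⁻¹·BᵀPA = [-1.0000 -1.5922]
A−BK = [2.0000 2.4078; 4.0000 4.7767]
AᵀP(A−BK) = [1.5000 2.0000; 2.0000 2.7184]
P' = Q + AᵀP(A−BK) = [4.0000 1.2500; 1.2500 4.9684]
tr(P') = 8.9684


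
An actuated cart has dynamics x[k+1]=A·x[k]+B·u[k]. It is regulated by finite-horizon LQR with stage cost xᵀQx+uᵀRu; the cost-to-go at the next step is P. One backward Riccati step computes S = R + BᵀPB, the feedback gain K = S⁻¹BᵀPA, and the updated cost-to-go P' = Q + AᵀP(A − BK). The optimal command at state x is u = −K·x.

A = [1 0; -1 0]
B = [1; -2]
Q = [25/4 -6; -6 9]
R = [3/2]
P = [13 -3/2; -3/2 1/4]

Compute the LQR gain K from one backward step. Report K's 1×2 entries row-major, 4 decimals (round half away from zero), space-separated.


BᵀP = [16.0000 -2.0000]
S = R + BᵀPB = [3/2] + [20.0000] = [21.5000]
BᵀPA = [18.0000 0.0000]
K = S⁻¹·BᵀPA = [0.8372 0.0000]
A−BK = [0.1628 0.0000; 0.6744 0.0000]
AᵀP(A−BK) = [1.1802 0.0000; 0.0000 0.0000]
P' = Q + AᵀP(A−BK) = [7.4302 -6.0000; -6.0000 9.0000]
tr(P') = 16.4302

0.8372 0.0000


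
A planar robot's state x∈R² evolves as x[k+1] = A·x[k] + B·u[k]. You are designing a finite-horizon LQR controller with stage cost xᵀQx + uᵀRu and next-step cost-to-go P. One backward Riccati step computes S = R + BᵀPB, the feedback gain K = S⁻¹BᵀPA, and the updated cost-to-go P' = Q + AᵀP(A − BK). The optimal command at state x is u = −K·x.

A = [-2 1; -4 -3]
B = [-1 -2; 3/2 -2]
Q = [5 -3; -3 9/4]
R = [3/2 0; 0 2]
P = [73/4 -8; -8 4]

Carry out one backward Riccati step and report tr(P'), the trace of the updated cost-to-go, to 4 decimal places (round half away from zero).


13.5985

BᵀP = [-30.2500 14.0000; -20.5000 8.0000]
S = R + BᵀPB = [3/2 0; 0 2] + [51.2500 32.5000; 32.5000 25.0000] = [52.7500 32.5000; 32.5000 27.0000]
BᵀPA = [4.5000 -72.2500; 9.0000 -44.5000]
K = S⁻¹·BᵀPA = [-0.4647 -1.3709; 0.8927 0.0020]
A−BK = [-0.6793 -0.3668; -1.5177 -0.9395]
AᵀP(A−BK) = [3.0571 1.6508; 1.6508 3.2914]
P' = Q + AᵀP(A−BK) = [8.0571 -1.3492; -1.3492 5.5414]
tr(P') = 13.5985


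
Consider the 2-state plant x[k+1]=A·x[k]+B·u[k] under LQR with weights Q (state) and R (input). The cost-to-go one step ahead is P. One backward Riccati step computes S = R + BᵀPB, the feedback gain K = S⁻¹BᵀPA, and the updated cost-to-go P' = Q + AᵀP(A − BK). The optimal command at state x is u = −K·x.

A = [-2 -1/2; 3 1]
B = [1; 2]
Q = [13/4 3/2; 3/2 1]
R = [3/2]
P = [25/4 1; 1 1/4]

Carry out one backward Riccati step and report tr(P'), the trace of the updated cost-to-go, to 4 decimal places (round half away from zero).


8.4779

BᵀP = [8.2500 1.5000]
S = R + BᵀPB = [3/2] + [11.2500] = [12.7500]
BᵀPA = [-12.0000 -2.6250]
K = S⁻¹·BᵀPA = [-0.9412 -0.2059]
A−BK = [-1.0588 -0.2941; 4.8824 1.4118]
AᵀP(A−BK) = [3.9559 1.0294; 1.0294 0.2721]
P' = Q + AᵀP(A−BK) = [7.2059 2.5294; 2.5294 1.2721]
tr(P') = 8.4779


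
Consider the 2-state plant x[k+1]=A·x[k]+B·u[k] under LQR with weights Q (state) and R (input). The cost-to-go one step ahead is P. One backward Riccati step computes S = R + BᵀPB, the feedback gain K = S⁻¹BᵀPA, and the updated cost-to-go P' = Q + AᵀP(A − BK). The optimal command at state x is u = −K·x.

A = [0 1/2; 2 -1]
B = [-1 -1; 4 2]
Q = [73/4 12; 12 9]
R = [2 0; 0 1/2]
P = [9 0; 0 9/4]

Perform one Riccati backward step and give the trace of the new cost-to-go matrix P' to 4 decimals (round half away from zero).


28.8594

BᵀP = [-9.0000 9.0000; -9.0000 4.5000]
S = R + BᵀPB = [2 0; 0 1/2] + [45.0000 27.0000; 27.0000 18.0000] = [47.0000 27.0000; 27.0000 18.5000]
BᵀPA = [18.0000 -13.5000; 9.0000 -9.0000]
K = S⁻¹·BᵀPA = [0.6406 -0.0480; -0.4484 -0.4164]
A−BK = [0.1922 0.0356; 0.3345 0.0249]
AᵀP(A−BK) = [1.5053 0.1121; 0.1121 0.1041]
P' = Q + AᵀP(A−BK) = [19.7553 12.1121; 12.1121 9.1041]
tr(P') = 28.8594


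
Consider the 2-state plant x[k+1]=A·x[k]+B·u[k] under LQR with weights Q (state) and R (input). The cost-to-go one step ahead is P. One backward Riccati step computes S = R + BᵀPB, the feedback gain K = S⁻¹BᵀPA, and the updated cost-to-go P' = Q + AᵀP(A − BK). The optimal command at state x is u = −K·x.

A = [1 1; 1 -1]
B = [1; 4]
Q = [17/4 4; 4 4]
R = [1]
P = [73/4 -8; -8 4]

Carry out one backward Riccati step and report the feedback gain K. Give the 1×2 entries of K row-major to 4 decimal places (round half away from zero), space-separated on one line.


BᵀP = [-13.7500 8.0000]
S = R + BᵀPB = [1] + [18.2500] = [19.2500]
BᵀPA = [-5.7500 -21.7500]
K = S⁻¹·BᵀPA = [-0.2987 -1.1299]
A−BK = [1.2987 2.1299; 2.1948 3.5195]
AᵀP(A−BK) = [4.5325 7.7532; 7.7532 13.6753]
P' = Q + AᵀP(A−BK) = [8.7825 11.7532; 11.7532 17.6753]
tr(P') = 26.4578

-0.2987 -1.1299


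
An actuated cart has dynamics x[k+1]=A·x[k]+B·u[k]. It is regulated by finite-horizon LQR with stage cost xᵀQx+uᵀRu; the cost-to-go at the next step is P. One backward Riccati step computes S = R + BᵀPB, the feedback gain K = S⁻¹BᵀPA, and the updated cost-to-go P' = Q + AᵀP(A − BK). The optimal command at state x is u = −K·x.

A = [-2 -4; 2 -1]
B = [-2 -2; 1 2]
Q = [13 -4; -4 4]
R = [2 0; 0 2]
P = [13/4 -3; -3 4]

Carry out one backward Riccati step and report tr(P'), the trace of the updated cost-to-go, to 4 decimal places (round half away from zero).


BᵀP = [-9.5000 10.0000; -12.5000 14.0000]
S = R + BᵀPB = [2 0; 0 2] + [29.0000 39.0000; 39.0000 53.0000] = [31.0000 39.0000; 39.0000 55.0000]
BᵀPA = [39.0000 28.0000; 53.0000 36.0000]
K = S⁻¹·BᵀPA = [0.4239 0.7391; 0.6630 0.1304]
A−BK = [0.1739 -2.2609; 0.2500 -2.0000]
AᵀP(A−BK) = [1.3261 0.2609; 0.2609 6.6087]
P' = Q + AᵀP(A−BK) = [14.3261 -3.7391; -3.7391 10.6087]
tr(P') = 24.9348

24.9348


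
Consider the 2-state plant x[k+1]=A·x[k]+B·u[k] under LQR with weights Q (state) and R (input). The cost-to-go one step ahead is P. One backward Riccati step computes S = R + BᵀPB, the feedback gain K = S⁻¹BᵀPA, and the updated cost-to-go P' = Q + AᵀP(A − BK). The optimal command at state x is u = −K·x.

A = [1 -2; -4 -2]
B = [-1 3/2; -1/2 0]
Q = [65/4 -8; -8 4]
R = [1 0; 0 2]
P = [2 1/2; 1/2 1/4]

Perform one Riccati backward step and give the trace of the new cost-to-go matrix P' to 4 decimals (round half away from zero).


BᵀP = [-2.2500 -0.6250; 3.0000 0.7500]
S = R + BᵀPB = [1 0; 0 2] + [2.5625 -3.3750; -3.3750 4.5000] = [3.5625 -3.3750; -3.3750 6.5000]
BᵀPA = [0.2500 5.7500; 0.0000 -7.5000]
K = S⁻¹·BᵀPA = [0.1381 1.0252; 0.0717 -0.6215]
A−BK = [1.0305 -0.0425; -3.9309 -1.4874]
AᵀP(A−BK) = [1.9655 0.7437; 0.7437 2.4436]
P' = Q + AᵀP(A−BK) = [18.2155 -7.2563; -7.2563 6.4436]
tr(P') = 24.6590

24.6590


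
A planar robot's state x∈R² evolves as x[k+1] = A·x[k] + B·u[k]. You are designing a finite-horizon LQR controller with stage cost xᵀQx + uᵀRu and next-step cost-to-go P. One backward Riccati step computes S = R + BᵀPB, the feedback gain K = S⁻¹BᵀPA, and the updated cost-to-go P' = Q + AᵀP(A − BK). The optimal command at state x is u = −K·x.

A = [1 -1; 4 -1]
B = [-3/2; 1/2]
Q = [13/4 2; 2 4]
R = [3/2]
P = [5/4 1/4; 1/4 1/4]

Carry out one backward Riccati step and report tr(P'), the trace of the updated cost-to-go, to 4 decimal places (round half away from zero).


13.6094

BᵀP = [-1.7500 -0.2500]
S = R + BᵀPB = [3/2] + [2.5000] = [4.0000]
BᵀPA = [-2.7500 2.0000]
K = S⁻¹·BᵀPA = [-0.6875 0.5000]
A−BK = [-0.0313 -0.2500; 4.3438 -1.2500]
AᵀP(A−BK) = [5.3594 -2.1250; -2.1250 1.0000]
P' = Q + AᵀP(A−BK) = [8.6094 -0.1250; -0.1250 5.0000]
tr(P') = 13.6094


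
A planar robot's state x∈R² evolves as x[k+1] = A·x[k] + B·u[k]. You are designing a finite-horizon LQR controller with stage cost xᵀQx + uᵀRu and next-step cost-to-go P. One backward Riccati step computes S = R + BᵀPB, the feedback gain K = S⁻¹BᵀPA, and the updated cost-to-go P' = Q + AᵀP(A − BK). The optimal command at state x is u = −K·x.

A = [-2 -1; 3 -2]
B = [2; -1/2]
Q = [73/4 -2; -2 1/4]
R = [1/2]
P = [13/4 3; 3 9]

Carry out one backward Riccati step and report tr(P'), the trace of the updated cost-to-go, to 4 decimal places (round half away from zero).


118.0833

BᵀP = [5.0000 1.5000]
S = R + BᵀPB = [1/2] + [9.2500] = [9.7500]
BᵀPA = [-5.5000 -8.0000]
K = S⁻¹·BᵀPA = [-0.5641 -0.8205]
A−BK = [-0.8718 0.6410; 2.7179 -2.4103]
AᵀP(A−BK) = [54.8974 -49.0128; -49.0128 44.6859]
P' = Q + AᵀP(A−BK) = [73.1474 -51.0128; -51.0128 44.9359]
tr(P') = 118.0833


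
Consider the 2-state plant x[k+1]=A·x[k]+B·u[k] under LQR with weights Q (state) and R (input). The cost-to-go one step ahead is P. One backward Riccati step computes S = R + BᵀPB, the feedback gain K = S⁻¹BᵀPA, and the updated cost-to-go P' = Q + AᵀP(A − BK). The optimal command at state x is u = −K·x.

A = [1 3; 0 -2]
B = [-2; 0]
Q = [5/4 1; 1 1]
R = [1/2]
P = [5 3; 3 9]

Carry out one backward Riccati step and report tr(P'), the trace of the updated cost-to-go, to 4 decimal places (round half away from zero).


31.5671

BᵀP = [-10.0000 -6.0000]
S = R + BᵀPB = [1/2] + [20.0000] = [20.5000]
BᵀPA = [-10.0000 -18.0000]
K = S⁻¹·BᵀPA = [-0.4878 -0.8780]
A−BK = [0.0244 1.2439; 0.0000 -2.0000]
AᵀP(A−BK) = [0.1220 0.2195; 0.2195 29.1951]
P' = Q + AᵀP(A−BK) = [1.3720 1.2195; 1.2195 30.1951]
tr(P') = 31.5671


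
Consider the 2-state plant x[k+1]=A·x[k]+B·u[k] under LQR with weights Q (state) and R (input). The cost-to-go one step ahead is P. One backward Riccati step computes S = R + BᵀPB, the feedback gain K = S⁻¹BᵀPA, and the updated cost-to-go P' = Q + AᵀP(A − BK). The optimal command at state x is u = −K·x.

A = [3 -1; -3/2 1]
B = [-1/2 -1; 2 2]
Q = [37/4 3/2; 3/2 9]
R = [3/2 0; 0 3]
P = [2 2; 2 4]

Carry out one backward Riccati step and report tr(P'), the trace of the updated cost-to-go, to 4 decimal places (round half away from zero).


BᵀP = [3.0000 7.0000; 2.0000 6.0000]
S = R + BᵀPB = [3/2 0; 0 3] + [12.5000 11.0000; 11.0000 10.0000] = [14.0000 11.0000; 11.0000 13.0000]
BᵀPA = [-1.5000 4.0000; -3.0000 4.0000]
K = S⁻¹·BᵀPA = [0.2213 0.1311; -0.4180 0.1967]
A−BK = [2.6926 -0.7377; -1.1066 0.3443]
AᵀP(A−BK) = [8.0779 -2.2131; -2.2131 0.6885]
P' = Q + AᵀP(A−BK) = [17.3279 -0.7131; -0.7131 9.6885]
tr(P') = 27.0164

27.0164


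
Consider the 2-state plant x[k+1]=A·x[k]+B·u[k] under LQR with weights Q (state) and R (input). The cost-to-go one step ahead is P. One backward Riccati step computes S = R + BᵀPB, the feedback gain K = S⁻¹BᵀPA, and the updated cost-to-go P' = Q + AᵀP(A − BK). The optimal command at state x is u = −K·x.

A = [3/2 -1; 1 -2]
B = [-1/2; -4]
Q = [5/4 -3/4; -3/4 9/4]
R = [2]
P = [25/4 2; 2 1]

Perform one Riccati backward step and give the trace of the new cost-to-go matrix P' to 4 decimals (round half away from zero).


BᵀP = [-11.1250 -5.0000]
S = R + BᵀPB = [2] + [25.5625] = [27.5625]
BᵀPA = [-21.6875 21.1250]
K = S⁻¹·BᵀPA = [-0.7868 0.7664]
A−BK = [1.1066 -0.6168; -2.1474 1.0658]
AᵀP(A−BK) = [3.9977 -2.7528; -2.7528 2.0590]
P' = Q + AᵀP(A−BK) = [5.2477 -3.5028; -3.5028 4.3090]
tr(P') = 9.5567

9.5567


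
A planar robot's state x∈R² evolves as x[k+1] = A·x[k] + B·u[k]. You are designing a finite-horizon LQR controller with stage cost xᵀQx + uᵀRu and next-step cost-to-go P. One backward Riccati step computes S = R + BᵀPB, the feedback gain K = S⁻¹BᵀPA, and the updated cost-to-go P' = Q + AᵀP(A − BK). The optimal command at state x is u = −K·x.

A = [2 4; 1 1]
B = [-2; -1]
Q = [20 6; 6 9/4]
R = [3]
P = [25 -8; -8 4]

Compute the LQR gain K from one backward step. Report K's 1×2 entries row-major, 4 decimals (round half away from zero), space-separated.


BᵀP = [-42.0000 12.0000]
S = R + BᵀPB = [3] + [72.0000] = [75.0000]
BᵀPA = [-72.0000 -156.0000]
K = S⁻¹·BᵀPA = [-0.9600 -2.0800]
A−BK = [0.0800 -0.1600; 0.0400 -1.0800]
AᵀP(A−BK) = [2.8800 6.2400; 6.2400 15.5200]
P' = Q + AᵀP(A−BK) = [22.8800 12.2400; 12.2400 17.7700]
tr(P') = 40.6500

-0.9600 -2.0800


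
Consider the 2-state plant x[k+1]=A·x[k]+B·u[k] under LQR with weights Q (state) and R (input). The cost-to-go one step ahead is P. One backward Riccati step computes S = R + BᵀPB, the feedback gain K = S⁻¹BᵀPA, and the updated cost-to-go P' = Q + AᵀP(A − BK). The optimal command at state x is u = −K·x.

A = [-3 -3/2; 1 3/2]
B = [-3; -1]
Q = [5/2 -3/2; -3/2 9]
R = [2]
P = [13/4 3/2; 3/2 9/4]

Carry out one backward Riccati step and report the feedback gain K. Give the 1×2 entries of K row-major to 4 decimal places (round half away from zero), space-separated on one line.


BᵀP = [-11.2500 -6.7500]
S = R + BᵀPB = [2] + [40.5000] = [42.5000]
BᵀPA = [27.0000 6.7500]
K = S⁻¹·BᵀPA = [0.6353 0.1588]
A−BK = [-1.0941 -1.0235; 1.6353 1.6588]
AᵀP(A−BK) = [5.3471 4.7118; 4.7118 4.5529]
P' = Q + AᵀP(A−BK) = [7.8471 3.2118; 3.2118 13.5529]
tr(P') = 21.4000

0.6353 0.1588


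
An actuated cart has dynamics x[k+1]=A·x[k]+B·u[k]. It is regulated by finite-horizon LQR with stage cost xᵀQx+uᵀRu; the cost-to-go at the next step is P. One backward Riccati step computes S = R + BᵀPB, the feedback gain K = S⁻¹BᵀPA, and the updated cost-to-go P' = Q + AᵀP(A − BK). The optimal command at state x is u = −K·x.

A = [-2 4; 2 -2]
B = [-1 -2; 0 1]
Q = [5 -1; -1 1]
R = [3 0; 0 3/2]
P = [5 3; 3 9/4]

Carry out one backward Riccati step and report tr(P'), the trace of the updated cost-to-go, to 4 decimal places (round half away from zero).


BᵀP = [-5.0000 -3.0000; -7.0000 -3.7500]
S = R + BᵀPB = [3 0; 0 3/2] + [5.0000 7.0000; 7.0000 10.2500] = [8.0000 7.0000; 7.0000 11.7500]
BᵀPA = [4.0000 -14.0000; 6.5000 -20.5000]
K = S⁻¹·BᵀPA = [0.0333 -0.4667; 0.5333 -1.4667]
A−BK = [-0.9000 0.6000; 1.4667 -0.5333]
AᵀP(A−BK) = [1.4000 -1.6000; -1.6000 4.4000]
P' = Q + AᵀP(A−BK) = [6.4000 -2.6000; -2.6000 5.4000]
tr(P') = 11.8000

11.8000


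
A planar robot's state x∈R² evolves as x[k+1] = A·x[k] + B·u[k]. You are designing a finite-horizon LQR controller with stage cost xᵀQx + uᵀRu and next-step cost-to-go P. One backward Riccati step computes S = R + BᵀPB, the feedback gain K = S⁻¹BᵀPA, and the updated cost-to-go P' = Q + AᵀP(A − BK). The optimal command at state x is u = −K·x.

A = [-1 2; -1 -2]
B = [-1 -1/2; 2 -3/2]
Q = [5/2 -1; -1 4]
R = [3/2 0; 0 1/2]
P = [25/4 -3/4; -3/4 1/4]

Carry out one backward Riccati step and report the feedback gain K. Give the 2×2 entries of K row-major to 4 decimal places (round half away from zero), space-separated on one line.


BᵀP = [-7.7500 1.2500; -2.0000 0.0000]
S = R + BᵀPB = [3/2 0; 0 1/2] + [10.2500 2.0000; 2.0000 1.0000] = [11.7500 2.0000; 2.0000 1.5000]
BᵀPA = [6.5000 -18.0000; 2.0000 -4.0000]
K = S⁻¹·BᵀPA = [0.4220 -1.3945; 0.7706 -0.8073]
A−BK = [-0.1927 0.2018; -0.6881 -0.4220]
AᵀP(A−BK) = [0.7156 -1.3211; -1.3211 3.6697]
P' = Q + AᵀP(A−BK) = [3.2156 -2.3211; -2.3211 7.6697]
tr(P') = 10.8853

0.4220 -1.3945 0.7706 -0.8073


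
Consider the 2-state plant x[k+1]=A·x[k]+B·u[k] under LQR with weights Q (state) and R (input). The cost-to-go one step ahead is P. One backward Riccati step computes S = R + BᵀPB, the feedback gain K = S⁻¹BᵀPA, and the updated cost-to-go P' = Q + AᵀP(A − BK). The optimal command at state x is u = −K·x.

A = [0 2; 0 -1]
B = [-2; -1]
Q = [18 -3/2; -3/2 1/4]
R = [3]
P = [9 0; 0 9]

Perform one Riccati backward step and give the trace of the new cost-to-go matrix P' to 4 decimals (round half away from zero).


BᵀP = [-18.0000 -9.0000]
S = R + BᵀPB = [3] + [45.0000] = [48.0000]
BᵀPA = [0.0000 -27.0000]
K = S⁻¹·BᵀPA = [0.0000 -0.5625]
A−BK = [0.0000 0.8750; 0.0000 -1.5625]
AᵀP(A−BK) = [0.0000 0.0000; 0.0000 29.8125]
P' = Q + AᵀP(A−BK) = [18.0000 -1.5000; -1.5000 30.0625]
tr(P') = 48.0625

48.0625


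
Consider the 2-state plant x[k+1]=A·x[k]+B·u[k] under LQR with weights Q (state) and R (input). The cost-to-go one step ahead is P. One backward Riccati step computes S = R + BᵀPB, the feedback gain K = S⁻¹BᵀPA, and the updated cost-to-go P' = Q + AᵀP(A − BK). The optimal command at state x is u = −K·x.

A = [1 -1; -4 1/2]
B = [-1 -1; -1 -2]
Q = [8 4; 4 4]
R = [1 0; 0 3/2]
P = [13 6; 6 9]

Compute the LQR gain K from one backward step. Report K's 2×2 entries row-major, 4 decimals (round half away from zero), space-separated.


-2.0557 1.0642 2.3051 -0.5254

BᵀP = [-19.0000 -15.0000; -25.0000 -24.0000]
S = R + BᵀPB = [1 0; 0 3/2] + [34.0000 49.0000; 49.0000 73.0000] = [35.0000 49.0000; 49.0000 74.5000]
BᵀPA = [41.0000 11.5000; 71.0000 13.0000]
K = S⁻¹·BᵀPA = [-2.0557 1.0642; 2.3051 -0.5254]
A−BK = [1.2494 -0.4613; -1.4455 0.5133]
AᵀP(A−BK) = [29.6223 -10.3257; -10.3257 3.8426]
P' = Q + AᵀP(A−BK) = [37.6223 -6.3257; -6.3257 7.8426]
tr(P') = 45.4649


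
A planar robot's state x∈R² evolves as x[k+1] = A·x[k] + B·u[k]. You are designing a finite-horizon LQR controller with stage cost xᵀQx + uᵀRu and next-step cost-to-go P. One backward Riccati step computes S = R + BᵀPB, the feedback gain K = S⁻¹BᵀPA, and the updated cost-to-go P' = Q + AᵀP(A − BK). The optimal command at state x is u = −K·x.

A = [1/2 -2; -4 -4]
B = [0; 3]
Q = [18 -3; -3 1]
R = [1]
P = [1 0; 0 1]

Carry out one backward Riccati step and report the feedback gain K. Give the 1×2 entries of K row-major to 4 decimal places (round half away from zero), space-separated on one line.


-1.2000 -1.2000

BᵀP = [0.0000 3.0000]
S = R + BᵀPB = [1] + [9.0000] = [10.0000]
BᵀPA = [-12.0000 -12.0000]
K = S⁻¹·BᵀPA = [-1.2000 -1.2000]
A−BK = [0.5000 -2.0000; -0.4000 -0.4000]
AᵀP(A−BK) = [1.8500 0.6000; 0.6000 5.6000]
P' = Q + AᵀP(A−BK) = [19.8500 -2.4000; -2.4000 6.6000]
tr(P') = 26.4500


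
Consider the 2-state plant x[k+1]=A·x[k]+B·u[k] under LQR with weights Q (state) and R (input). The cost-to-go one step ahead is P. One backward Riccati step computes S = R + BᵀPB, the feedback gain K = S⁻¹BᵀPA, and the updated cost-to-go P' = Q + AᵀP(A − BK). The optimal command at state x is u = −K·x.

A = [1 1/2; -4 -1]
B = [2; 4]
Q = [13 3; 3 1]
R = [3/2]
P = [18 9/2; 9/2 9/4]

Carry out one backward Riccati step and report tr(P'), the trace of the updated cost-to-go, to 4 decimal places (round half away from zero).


32.0186

BᵀP = [54.0000 18.0000]
S = R + BᵀPB = [3/2] + [180.0000] = [181.5000]
BᵀPA = [-18.0000 9.0000]
K = S⁻¹·BᵀPA = [-0.0992 0.0496]
A−BK = [1.1983 0.4008; -3.6033 -1.1983]
AᵀP(A−BK) = [16.2149 5.3926; 5.3926 1.8037]
P' = Q + AᵀP(A−BK) = [29.2149 8.3926; 8.3926 2.8037]
tr(P') = 32.0186


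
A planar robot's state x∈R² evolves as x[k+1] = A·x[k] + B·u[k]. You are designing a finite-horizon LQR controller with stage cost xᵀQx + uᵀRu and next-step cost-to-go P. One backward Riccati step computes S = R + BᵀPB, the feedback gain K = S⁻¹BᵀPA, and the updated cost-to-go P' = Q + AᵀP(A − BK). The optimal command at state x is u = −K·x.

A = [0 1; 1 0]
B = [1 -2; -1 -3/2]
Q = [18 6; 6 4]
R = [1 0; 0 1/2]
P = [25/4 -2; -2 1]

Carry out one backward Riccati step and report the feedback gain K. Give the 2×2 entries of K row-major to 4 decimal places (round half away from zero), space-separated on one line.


-0.3525 0.3257 -0.1098 -0.3550

BᵀP = [8.2500 -3.0000; -9.5000 2.5000]
S = R + BᵀPB = [1 0; 0 1/2] + [11.2500 -12.0000; -12.0000 15.2500] = [12.2500 -12.0000; -12.0000 15.7500]
BᵀPA = [-3.0000 8.2500; 2.5000 -9.5000]
K = S⁻¹·BᵀPA = [-0.3525 0.3257; -0.1098 -0.3550]
A−BK = [0.1328 -0.0358; 0.4828 -0.2069]
AᵀP(A−BK) = [0.2171 -0.1354; -0.1354 0.1903]
P' = Q + AᵀP(A−BK) = [18.2171 5.8646; 5.8646 4.1903]
tr(P') = 22.4074


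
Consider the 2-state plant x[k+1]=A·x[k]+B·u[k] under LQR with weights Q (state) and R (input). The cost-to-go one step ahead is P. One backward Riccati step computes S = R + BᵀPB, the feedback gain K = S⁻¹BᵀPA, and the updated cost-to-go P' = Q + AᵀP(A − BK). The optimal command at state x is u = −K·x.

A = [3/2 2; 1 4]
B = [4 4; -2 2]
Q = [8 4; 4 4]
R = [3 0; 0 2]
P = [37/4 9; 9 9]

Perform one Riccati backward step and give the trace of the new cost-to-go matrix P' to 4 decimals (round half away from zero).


BᵀP = [19.0000 18.0000; 55.0000 54.0000]
S = R + BᵀPB = [3 0; 0 2] + [40.0000 112.0000; 112.0000 328.0000] = [43.0000 112.0000; 112.0000 330.0000]
BᵀPA = [46.5000 110.0000; 136.5000 326.0000]
K = S⁻¹·BᵀPA = [0.0346 -0.1288; 0.4019 1.0316]
A−BK = [-0.2461 -1.6112; 0.2655 1.6792]
AᵀP(A−BK) = [0.3452 0.9268; 0.9268 2.8688]
P' = Q + AᵀP(A−BK) = [8.3452 4.9268; 4.9268 6.8688]
tr(P') = 15.2139

15.2139


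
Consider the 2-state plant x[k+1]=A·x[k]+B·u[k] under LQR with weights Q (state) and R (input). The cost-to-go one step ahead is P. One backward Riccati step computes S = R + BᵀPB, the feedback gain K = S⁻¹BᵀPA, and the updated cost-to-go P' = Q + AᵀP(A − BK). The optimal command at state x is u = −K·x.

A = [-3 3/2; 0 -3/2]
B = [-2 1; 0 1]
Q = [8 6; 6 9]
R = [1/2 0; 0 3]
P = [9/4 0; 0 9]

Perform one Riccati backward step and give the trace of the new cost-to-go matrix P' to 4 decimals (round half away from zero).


BᵀP = [-4.5000 0.0000; 2.2500 9.0000]
S = R + BᵀPB = [1/2 0; 0 3] + [9.0000 -4.5000; -4.5000 11.2500] = [9.5000 -4.5000; -4.5000 14.2500]
BᵀPA = [13.5000 -6.7500; -6.7500 -10.1250]
K = S⁻¹·BᵀPA = [1.4072 -1.2313; -0.0293 -1.0993]
A−BK = [-0.1564 0.1368; 0.0293 -0.4007]
AᵀP(A−BK) = [1.0554 -0.9235; -0.9235 5.8705]
P' = Q + AᵀP(A−BK) = [9.0554 5.0765; 5.0765 14.8705]
tr(P') = 23.9259

23.9259


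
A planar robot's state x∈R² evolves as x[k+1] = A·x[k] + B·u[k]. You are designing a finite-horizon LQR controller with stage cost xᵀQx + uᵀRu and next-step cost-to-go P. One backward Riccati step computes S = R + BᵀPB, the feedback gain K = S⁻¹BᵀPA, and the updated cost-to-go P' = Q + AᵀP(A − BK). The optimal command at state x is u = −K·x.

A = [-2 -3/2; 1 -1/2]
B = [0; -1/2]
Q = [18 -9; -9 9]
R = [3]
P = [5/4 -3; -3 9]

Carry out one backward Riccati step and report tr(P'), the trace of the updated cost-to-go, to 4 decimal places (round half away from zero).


BᵀP = [1.5000 -4.5000]
S = R + BᵀPB = [3] + [2.2500] = [5.2500]
BᵀPA = [-7.5000 0.0000]
K = S⁻¹·BᵀPA = [-1.4286 0.0000]
A−BK = [-2.0000 -1.5000; 0.2857 -0.5000]
AᵀP(A−BK) = [15.2857 0.7500; 0.7500 0.5625]
P' = Q + AᵀP(A−BK) = [33.2857 -8.2500; -8.2500 9.5625]
tr(P') = 42.8482

42.8482


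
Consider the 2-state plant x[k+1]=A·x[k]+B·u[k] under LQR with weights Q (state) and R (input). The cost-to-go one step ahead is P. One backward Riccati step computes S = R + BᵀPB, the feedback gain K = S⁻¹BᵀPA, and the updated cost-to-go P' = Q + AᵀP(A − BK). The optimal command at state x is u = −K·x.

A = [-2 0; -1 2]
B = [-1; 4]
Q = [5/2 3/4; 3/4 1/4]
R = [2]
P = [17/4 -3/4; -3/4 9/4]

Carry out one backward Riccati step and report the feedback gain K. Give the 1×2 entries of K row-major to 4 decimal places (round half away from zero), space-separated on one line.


BᵀP = [-7.2500 9.7500]
S = R + BᵀPB = [2] + [46.2500] = [48.2500]
BᵀPA = [4.7500 19.5000]
K = S⁻¹·BᵀPA = [0.0984 0.4041]
A−BK = [-1.9016 0.4041; -1.3938 0.3834]
AᵀP(A−BK) = [15.7824 -3.4197; -3.4197 1.1192]
P' = Q + AᵀP(A−BK) = [18.2824 -2.6697; -2.6697 1.3692]
tr(P') = 19.6516

0.0984 0.4041


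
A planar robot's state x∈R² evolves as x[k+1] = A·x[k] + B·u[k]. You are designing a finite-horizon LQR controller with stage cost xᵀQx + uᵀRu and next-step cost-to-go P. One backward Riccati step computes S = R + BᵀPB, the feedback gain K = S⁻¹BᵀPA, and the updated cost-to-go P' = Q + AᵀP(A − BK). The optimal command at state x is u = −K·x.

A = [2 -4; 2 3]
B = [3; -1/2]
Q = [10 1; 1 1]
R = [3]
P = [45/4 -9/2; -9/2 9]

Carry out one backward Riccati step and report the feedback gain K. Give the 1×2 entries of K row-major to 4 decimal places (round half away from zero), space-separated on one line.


0.3000 -1.6500

BᵀP = [36.0000 -18.0000]
S = R + BᵀPB = [3] + [117.0000] = [120.0000]
BᵀPA = [36.0000 -198.0000]
K = S⁻¹·BᵀPA = [0.3000 -1.6500]
A−BK = [1.1000 0.9500; 2.1500 2.1750]
AᵀP(A−BK) = [34.2000 32.4000; 32.4000 42.3000]
P' = Q + AᵀP(A−BK) = [44.2000 33.4000; 33.4000 43.3000]
tr(P') = 87.5000


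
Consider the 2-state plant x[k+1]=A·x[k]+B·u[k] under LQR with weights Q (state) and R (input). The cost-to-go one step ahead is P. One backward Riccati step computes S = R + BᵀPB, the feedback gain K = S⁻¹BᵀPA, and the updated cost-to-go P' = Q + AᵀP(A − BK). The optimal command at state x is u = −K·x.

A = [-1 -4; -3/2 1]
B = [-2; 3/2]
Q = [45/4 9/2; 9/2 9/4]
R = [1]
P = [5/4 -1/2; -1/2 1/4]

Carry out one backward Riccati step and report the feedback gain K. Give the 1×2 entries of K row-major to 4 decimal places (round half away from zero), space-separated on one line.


BᵀP = [-3.2500 1.3750]
S = R + BᵀPB = [1] + [8.5625] = [9.5625]
BᵀPA = [1.1875 14.3750]
K = S⁻¹·BᵀPA = [0.1242 1.5033]
A−BK = [-0.7516 -0.9935; -1.6863 -1.2549]
AᵀP(A−BK) = [0.1650 0.3399; 0.3399 2.6405]
P' = Q + AᵀP(A−BK) = [11.4150 4.8399; 4.8399 4.8905]
tr(P') = 16.3056

0.1242 1.5033


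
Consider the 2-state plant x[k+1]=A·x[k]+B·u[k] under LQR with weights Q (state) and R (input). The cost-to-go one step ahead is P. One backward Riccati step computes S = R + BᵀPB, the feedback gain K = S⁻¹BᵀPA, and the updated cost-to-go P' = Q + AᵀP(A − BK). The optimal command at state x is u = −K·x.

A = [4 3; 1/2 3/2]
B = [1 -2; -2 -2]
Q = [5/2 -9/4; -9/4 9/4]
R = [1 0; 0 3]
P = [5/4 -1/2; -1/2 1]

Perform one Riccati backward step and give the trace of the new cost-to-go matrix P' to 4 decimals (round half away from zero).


BᵀP = [2.2500 -2.5000; -1.5000 -1.0000]
S = R + BᵀPB = [1 0; 0 3] + [7.2500 0.5000; 0.5000 5.0000] = [8.2500 0.5000; 0.5000 8.0000]
BᵀPA = [7.7500 3.0000; -6.5000 -6.0000]
K = S⁻¹·BᵀPA = [0.9924 0.4106; -0.8745 -0.7757]
A−BK = [1.2586 1.0380; 0.7357 0.7700]
AᵀP(A−BK) = [4.8745 3.7757; 3.7757 3.1141]
P' = Q + AᵀP(A−BK) = [7.3745 1.5257; 1.5257 5.3641]
tr(P') = 12.7386

12.7386


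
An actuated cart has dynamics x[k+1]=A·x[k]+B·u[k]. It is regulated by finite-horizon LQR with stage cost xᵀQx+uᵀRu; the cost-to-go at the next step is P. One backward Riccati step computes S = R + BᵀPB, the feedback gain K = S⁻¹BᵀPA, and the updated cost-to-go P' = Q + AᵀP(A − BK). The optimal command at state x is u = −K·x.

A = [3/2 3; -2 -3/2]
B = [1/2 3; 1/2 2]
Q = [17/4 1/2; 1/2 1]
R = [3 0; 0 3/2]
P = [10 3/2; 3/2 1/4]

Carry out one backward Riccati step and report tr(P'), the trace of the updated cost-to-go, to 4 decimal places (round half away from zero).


BᵀP = [5.7500 0.8750; 33.0000 5.0000]
S = R + BᵀPB = [3 0; 0 3/2] + [3.3125 19.0000; 19.0000 109.0000] = [6.3125 19.0000; 19.0000 110.5000]
BᵀPA = [6.8750 15.9375; 39.5000 91.5000]
K = S⁻¹·BᵀPA = [0.0273 0.0671; 0.3528 0.8165]
A−BK = [0.4280 0.5169; -2.7192 -3.1666]
AᵀP(A−BK) = [0.3778 0.6613; 0.6613 1.2818]
P' = Q + AᵀP(A−BK) = [4.6278 1.1613; 1.1613 2.2818]
tr(P') = 6.9096

6.9096


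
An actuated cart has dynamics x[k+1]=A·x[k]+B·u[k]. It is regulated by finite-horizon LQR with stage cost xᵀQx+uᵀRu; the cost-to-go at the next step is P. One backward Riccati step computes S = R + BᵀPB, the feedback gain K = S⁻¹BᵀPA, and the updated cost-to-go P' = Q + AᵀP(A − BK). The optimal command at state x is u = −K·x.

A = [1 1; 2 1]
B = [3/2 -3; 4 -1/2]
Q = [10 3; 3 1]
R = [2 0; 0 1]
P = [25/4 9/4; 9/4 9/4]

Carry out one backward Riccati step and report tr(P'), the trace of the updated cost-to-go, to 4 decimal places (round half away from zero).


11.5923

BᵀP = [18.3750 12.3750; -19.8750 -7.8750]
S = R + BᵀPB = [2 0; 0 1] + [77.0625 -61.3125; -61.3125 63.5625] = [79.0625 -61.3125; -61.3125 64.5625]
BᵀPA = [43.1250 30.7500; -35.6250 -27.7500]
K = S⁻¹·BᵀPA = [0.4460 0.2110; -0.1282 -0.2294]
A−BK = [-0.0537 -0.0048; 0.1518 0.0412]
AᵀP(A−BK) = [0.4475 0.2267; 0.2267 0.1448]
P' = Q + AᵀP(A−BK) = [10.4475 3.2267; 3.2267 1.1448]
tr(P') = 11.5923


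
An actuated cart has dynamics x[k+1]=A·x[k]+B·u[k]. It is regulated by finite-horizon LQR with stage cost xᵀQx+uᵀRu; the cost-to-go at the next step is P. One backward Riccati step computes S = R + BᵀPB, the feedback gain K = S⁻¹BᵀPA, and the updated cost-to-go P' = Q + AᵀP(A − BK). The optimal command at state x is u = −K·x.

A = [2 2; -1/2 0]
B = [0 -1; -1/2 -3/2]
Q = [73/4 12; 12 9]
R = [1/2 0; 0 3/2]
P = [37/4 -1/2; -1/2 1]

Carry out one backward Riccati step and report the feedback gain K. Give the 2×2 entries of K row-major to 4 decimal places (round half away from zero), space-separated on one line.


2.0149 1.7015 -1.5224 -1.5522

BᵀP = [0.2500 -0.5000; -8.5000 -1.0000]
S = R + BᵀPB = [1/2 0; 0 3/2] + [0.2500 0.5000; 0.5000 10.0000] = [0.7500 0.5000; 0.5000 11.5000]
BᵀPA = [0.7500 0.5000; -16.5000 -17.0000]
K = S⁻¹·BᵀPA = [2.0149 1.7015; -1.5224 -1.5522]
A−BK = [0.4776 0.4478; -1.7761 -1.4776]
AᵀP(A−BK) = [11.6194 10.6119; 10.6119 9.7612]
P' = Q + AᵀP(A−BK) = [29.8694 22.6119; 22.6119 18.7612]
tr(P') = 48.6306


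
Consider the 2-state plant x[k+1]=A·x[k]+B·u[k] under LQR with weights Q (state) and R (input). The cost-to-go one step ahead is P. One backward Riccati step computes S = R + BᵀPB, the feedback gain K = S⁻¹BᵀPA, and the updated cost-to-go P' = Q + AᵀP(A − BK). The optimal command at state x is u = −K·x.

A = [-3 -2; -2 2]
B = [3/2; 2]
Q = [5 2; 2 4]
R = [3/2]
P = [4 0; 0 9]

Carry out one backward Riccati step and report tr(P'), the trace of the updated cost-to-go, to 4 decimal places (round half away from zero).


57.9032

BᵀP = [6.0000 18.0000]
S = R + BᵀPB = [3/2] + [45.0000] = [46.5000]
BᵀPA = [-54.0000 24.0000]
K = S⁻¹·BᵀPA = [-1.1613 0.5161]
A−BK = [-1.2581 -2.7742; 0.3226 0.9677]
AᵀP(A−BK) = [9.2903 15.8710; 15.8710 39.6129]
P' = Q + AᵀP(A−BK) = [14.2903 17.8710; 17.8710 43.6129]
tr(P') = 57.9032


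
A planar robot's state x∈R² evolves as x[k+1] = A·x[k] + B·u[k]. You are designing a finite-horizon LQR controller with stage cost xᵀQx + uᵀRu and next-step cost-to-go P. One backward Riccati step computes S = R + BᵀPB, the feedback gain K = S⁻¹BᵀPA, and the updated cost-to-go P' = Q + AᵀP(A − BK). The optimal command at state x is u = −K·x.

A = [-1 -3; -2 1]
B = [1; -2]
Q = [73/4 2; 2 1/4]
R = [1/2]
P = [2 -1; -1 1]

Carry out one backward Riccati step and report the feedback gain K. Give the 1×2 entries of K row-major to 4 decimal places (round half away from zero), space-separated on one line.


0.1905 -1.4286

BᵀP = [4.0000 -3.0000]
S = R + BᵀPB = [1/2] + [10.0000] = [10.5000]
BᵀPA = [2.0000 -15.0000]
K = S⁻¹·BᵀPA = [0.1905 -1.4286]
A−BK = [-1.1905 -1.5714; -1.6190 -1.8571]
AᵀP(A−BK) = [1.6190 1.8571; 1.8571 3.5714]
P' = Q + AᵀP(A−BK) = [19.8690 3.8571; 3.8571 3.8214]
tr(P') = 23.6905


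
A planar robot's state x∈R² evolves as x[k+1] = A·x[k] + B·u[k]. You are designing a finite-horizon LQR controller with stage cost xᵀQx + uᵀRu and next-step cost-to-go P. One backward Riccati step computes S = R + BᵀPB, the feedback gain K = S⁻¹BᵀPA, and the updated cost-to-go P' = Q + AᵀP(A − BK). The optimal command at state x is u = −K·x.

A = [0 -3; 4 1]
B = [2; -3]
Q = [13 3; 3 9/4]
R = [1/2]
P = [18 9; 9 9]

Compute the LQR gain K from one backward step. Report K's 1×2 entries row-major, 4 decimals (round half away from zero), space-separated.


BᵀP = [9.0000 -9.0000]
S = R + BᵀPB = [1/2] + [45.0000] = [45.5000]
BᵀPA = [-36.0000 -36.0000]
K = S⁻¹·BᵀPA = [-0.7912 -0.7912]
A−BK = [1.5824 -1.4176; 1.6264 -1.3736]
AᵀP(A−BK) = [115.5165 -100.4835; -100.4835 88.5165]
P' = Q + AᵀP(A−BK) = [128.5165 -97.4835; -97.4835 90.7665]
tr(P') = 219.2830

-0.7912 -0.7912
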